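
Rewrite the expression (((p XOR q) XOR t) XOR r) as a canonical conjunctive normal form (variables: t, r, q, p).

(t OR r OR q OR p) AND (t OR r OR NOT q OR NOT p) AND (t OR NOT r OR q OR NOT p) AND (t OR NOT r OR NOT q OR p) AND (NOT t OR r OR q OR NOT p) AND (NOT t OR r OR NOT q OR p) AND (NOT t OR NOT r OR q OR p) AND (NOT t OR NOT r OR NOT q OR NOT p)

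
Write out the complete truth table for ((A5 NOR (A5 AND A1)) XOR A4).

A5 | A4 | A1 | Output
---------------------
0 | 0 | 0 | 1
0 | 0 | 1 | 1
0 | 1 | 0 | 0
0 | 1 | 1 | 0
1 | 0 | 0 | 0
1 | 0 | 1 | 0
1 | 1 | 0 | 1
1 | 1 | 1 | 1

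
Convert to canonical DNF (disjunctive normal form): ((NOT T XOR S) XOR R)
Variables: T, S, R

(NOT T AND NOT S AND NOT R) OR (NOT T AND S AND R) OR (T AND NOT S AND R) OR (T AND S AND NOT R)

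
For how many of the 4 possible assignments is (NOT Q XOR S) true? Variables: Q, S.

Satisfying assignments: (0,0), (1,1)
Count: 2 out of 4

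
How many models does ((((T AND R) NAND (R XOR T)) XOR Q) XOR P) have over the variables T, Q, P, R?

Satisfying assignments: (0,0,0,0), (0,0,0,1), (0,1,1,0), (0,1,1,1), (1,0,0,0), (1,0,0,1), (1,1,1,0), (1,1,1,1)
Count: 8 out of 16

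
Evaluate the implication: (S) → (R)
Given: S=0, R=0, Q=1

Antecedent (S) = 0; consequent (R) = 0.
0 → 0 = 1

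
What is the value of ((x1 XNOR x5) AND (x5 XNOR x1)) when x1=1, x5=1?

Substituting: ((1 XNOR 1) AND (1 XNOR 1))
= 1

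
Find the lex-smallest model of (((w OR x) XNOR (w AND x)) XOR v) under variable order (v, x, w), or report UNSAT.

v=0, x=0, w=0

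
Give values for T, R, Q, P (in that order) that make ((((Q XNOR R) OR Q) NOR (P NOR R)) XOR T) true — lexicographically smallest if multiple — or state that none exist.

T=0, R=1, Q=0, P=0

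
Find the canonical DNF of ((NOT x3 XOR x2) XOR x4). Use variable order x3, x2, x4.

(NOT x3 AND NOT x2 AND NOT x4) OR (NOT x3 AND x2 AND x4) OR (x3 AND NOT x2 AND x4) OR (x3 AND x2 AND NOT x4)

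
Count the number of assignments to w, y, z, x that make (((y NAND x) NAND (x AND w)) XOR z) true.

Satisfying assignments: (0,0,0,0), (0,0,0,1), (0,1,0,0), (0,1,0,1), (1,0,0,0), (1,0,1,1), (1,1,0,0), (1,1,0,1)
Count: 8 out of 16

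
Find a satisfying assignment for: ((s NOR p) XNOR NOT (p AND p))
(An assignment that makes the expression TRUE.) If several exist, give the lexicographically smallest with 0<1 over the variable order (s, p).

s=0, p=0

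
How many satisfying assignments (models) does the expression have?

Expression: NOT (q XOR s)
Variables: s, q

Satisfying assignments: (0,0), (1,1)
Count: 2 out of 4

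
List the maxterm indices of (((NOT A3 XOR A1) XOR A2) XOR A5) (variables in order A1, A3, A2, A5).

ΠM(1, 2, 4, 7, 8, 11, 13, 14) = (A1 OR A3 OR A2 OR NOT A5) AND (A1 OR A3 OR NOT A2 OR A5) AND (A1 OR NOT A3 OR A2 OR A5) AND (A1 OR NOT A3 OR NOT A2 OR NOT A5) AND (NOT A1 OR A3 OR A2 OR A5) AND (NOT A1 OR A3 OR NOT A2 OR NOT A5) AND (NOT A1 OR NOT A3 OR A2 OR NOT A5) AND (NOT A1 OR NOT A3 OR NOT A2 OR A5)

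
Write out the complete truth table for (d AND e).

d | e | Output
--------------
0 | 0 | 0
0 | 1 | 0
1 | 0 | 0
1 | 1 | 1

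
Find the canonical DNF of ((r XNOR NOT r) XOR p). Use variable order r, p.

(NOT r AND p) OR (r AND p)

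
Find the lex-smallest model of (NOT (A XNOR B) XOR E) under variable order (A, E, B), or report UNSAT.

A=0, E=0, B=1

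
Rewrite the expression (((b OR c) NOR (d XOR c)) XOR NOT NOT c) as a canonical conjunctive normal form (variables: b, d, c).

(b OR NOT d OR c) AND (NOT b OR d OR c) AND (NOT b OR NOT d OR c)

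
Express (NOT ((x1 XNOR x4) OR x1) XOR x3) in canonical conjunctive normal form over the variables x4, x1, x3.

(x4 OR x1 OR x3) AND (x4 OR NOT x1 OR x3) AND (NOT x4 OR x1 OR NOT x3) AND (NOT x4 OR NOT x1 OR x3)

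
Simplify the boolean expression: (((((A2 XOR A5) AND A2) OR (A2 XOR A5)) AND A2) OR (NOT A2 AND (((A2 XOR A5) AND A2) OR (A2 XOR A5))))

By distribution ((E AND v) OR (E AND NOT v) = E) then absorption (E OR (E AND v) = E):
= (A2 XOR A5)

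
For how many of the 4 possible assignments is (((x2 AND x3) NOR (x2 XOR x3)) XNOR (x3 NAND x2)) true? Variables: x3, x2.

Satisfying assignments: (0,0), (1,1)
Count: 2 out of 4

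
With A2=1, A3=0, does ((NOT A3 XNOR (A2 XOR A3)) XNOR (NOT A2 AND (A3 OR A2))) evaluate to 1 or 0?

Substituting: ((NOT 0 XNOR (1 XOR 0)) XNOR (NOT 1 AND (0 OR 1)))
= 0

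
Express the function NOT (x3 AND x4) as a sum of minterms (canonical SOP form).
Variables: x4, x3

Σm(0, 1, 2) = (NOT x4 AND NOT x3) OR (NOT x4 AND x3) OR (x4 AND NOT x3)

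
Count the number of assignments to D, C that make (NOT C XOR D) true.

Satisfying assignments: (0,0), (1,1)
Count: 2 out of 4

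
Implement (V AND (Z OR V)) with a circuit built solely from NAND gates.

((V NAND ((Z NAND Z) NAND (V NAND V))) NAND (V NAND ((Z NAND Z) NAND (V NAND V))))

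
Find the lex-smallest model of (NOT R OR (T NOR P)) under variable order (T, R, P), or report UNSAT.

T=0, R=0, P=0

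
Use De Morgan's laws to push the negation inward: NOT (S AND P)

NOT S OR NOT P
De Morgan's: NOT(AND of terms) = OR of negations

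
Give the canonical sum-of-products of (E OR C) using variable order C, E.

Σm(1, 2, 3) = (NOT C AND E) OR (C AND NOT E) OR (C AND E)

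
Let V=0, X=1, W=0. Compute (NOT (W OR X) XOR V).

Substituting: (NOT (0 OR 1) XOR 0)
= 0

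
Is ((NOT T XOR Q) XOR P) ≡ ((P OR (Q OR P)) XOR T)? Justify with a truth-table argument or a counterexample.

No. Counterexample: with Q=0, T=0, P=0, Expression 1 = 1 but Expression 2 = 0.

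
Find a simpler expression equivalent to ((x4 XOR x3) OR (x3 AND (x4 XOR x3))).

By absorption (E OR (E AND v) = E):
= (x4 XOR x3)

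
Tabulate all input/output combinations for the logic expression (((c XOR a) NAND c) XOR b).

a | c | b | Output
------------------
0 | 0 | 0 | 1
0 | 0 | 1 | 0
0 | 1 | 0 | 0
0 | 1 | 1 | 1
1 | 0 | 0 | 1
1 | 0 | 1 | 0
1 | 1 | 0 | 1
1 | 1 | 1 | 0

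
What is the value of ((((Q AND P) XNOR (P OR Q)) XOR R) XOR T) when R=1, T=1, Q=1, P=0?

Substituting: ((((1 AND 0) XNOR (0 OR 1)) XOR 1) XOR 1)
= 0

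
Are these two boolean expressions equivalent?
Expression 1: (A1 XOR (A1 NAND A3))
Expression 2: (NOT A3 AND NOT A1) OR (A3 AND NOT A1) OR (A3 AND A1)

Yes, they are equivalent — the two output columns agree on all 4 assignments:
A3 | A1 | Expression 1 | Expression 2
-------------------------------------
0 | 0 | 1 | 1
0 | 1 | 0 | 0
1 | 0 | 1 | 1
1 | 1 | 1 | 1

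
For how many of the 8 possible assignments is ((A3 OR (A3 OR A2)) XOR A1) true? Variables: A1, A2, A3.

Satisfying assignments: (0,0,1), (0,1,0), (0,1,1), (1,0,0)
Count: 4 out of 8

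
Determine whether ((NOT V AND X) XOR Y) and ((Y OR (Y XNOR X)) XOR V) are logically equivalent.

No. Counterexample: with Y=0, X=0, V=0, Expression 1 = 0 but Expression 2 = 1.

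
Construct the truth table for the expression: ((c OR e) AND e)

c | e | Output
--------------
0 | 0 | 0
0 | 1 | 1
1 | 0 | 0
1 | 1 | 1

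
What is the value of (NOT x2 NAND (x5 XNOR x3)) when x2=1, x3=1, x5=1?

Substituting: (NOT 1 NAND (1 XNOR 1))
= 1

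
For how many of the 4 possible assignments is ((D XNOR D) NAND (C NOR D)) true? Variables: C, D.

Satisfying assignments: (0,1), (1,0), (1,1)
Count: 3 out of 4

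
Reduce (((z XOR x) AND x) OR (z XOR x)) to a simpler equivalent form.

By absorption (E OR (E AND v) = E):
= (z XOR x)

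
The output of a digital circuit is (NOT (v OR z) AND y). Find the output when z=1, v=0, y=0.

Substituting: (NOT (0 OR 1) AND 0)
= 0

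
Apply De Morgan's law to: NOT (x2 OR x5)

NOT x2 AND NOT x5
De Morgan's: NOT(OR of terms) = AND of negations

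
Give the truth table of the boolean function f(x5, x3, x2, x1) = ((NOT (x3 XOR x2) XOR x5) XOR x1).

x5 | x3 | x2 | x1 | Output
--------------------------
0 | 0 | 0 | 0 | 1
0 | 0 | 0 | 1 | 0
0 | 0 | 1 | 0 | 0
0 | 0 | 1 | 1 | 1
0 | 1 | 0 | 0 | 0
0 | 1 | 0 | 1 | 1
0 | 1 | 1 | 0 | 1
0 | 1 | 1 | 1 | 0
1 | 0 | 0 | 0 | 0
1 | 0 | 0 | 1 | 1
1 | 0 | 1 | 0 | 1
1 | 0 | 1 | 1 | 0
1 | 1 | 0 | 0 | 1
1 | 1 | 0 | 1 | 0
1 | 1 | 1 | 0 | 0
1 | 1 | 1 | 1 | 1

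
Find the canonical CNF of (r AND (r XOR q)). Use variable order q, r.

(q OR r) AND (NOT q OR r) AND (NOT q OR NOT r)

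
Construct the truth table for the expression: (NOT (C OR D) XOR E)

D | E | C | Output
------------------
0 | 0 | 0 | 1
0 | 0 | 1 | 0
0 | 1 | 0 | 0
0 | 1 | 1 | 1
1 | 0 | 0 | 0
1 | 0 | 1 | 0
1 | 1 | 0 | 1
1 | 1 | 1 | 1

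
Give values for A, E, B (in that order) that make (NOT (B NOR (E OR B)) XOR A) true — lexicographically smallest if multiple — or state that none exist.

A=0, E=0, B=1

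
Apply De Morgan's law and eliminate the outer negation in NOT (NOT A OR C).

A AND NOT C
De Morgan's: NOT(OR of terms) = AND of negations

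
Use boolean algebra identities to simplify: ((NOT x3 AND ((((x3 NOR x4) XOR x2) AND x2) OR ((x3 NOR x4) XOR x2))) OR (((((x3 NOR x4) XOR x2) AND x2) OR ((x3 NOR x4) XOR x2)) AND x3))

By distribution ((E AND v) OR (E AND NOT v) = E) then absorption (E OR (E AND v) = E):
= ((x3 NOR x4) XOR x2)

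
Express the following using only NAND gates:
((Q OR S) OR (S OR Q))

((((Q NAND Q) NAND (S NAND S)) NAND ((Q NAND Q) NAND (S NAND S))) NAND (((S NAND S) NAND (Q NAND Q)) NAND ((S NAND S) NAND (Q NAND Q))))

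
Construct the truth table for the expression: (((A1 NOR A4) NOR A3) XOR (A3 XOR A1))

A1 | A4 | A3 | Output
---------------------
0 | 0 | 0 | 0
0 | 0 | 1 | 1
0 | 1 | 0 | 1
0 | 1 | 1 | 1
1 | 0 | 0 | 0
1 | 0 | 1 | 0
1 | 1 | 0 | 0
1 | 1 | 1 | 0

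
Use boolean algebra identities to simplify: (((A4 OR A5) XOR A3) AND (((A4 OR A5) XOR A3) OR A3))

By absorption (E AND (E OR v) = E):
= ((A4 OR A5) XOR A3)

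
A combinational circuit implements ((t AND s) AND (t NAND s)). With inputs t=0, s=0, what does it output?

Substituting: ((0 AND 0) AND (0 NAND 0))
= 0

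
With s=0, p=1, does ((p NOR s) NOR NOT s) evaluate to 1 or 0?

Substituting: ((1 NOR 0) NOR NOT 0)
= 0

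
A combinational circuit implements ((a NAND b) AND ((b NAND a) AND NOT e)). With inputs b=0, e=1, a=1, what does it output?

Substituting: ((1 NAND 0) AND ((0 NAND 1) AND NOT 1))
= 0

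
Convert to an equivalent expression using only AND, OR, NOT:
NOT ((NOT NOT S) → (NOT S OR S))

(NOT NOT S) AND NOT (NOT S OR S)
(Negated implication: NOT(A → B) = A AND NOT B)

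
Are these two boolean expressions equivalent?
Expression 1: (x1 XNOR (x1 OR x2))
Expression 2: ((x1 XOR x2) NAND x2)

Yes, they are equivalent — the two output columns agree on all 4 assignments:
x1 | x2 | Expression 1 | Expression 2
-------------------------------------
0 | 0 | 1 | 1
0 | 1 | 0 | 0
1 | 0 | 1 | 1
1 | 1 | 1 | 1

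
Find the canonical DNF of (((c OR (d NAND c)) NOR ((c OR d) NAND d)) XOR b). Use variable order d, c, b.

(NOT d AND NOT c AND b) OR (NOT d AND c AND b) OR (d AND NOT c AND b) OR (d AND c AND b)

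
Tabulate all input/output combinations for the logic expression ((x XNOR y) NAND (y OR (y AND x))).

x | y | Output
--------------
0 | 0 | 1
0 | 1 | 1
1 | 0 | 1
1 | 1 | 0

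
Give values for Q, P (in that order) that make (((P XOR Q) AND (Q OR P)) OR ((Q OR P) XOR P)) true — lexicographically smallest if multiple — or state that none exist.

Q=0, P=1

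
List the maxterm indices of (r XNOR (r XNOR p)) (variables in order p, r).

ΠM(0, 1) = (p OR r) AND (p OR NOT r)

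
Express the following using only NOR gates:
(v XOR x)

((((v NOR x) NOR (v NOR x)) NOR ((v NOR x) NOR (v NOR x))) NOR ((((v NOR v) NOR (x NOR x)) NOR ((v NOR v) NOR (x NOR x))) NOR (((v NOR v) NOR (x NOR x)) NOR ((v NOR v) NOR (x NOR x)))))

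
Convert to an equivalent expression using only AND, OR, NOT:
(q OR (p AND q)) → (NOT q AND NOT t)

NOT (q OR (p AND q)) OR (NOT q AND NOT t)
(Implication elimination: A → B = NOT A OR B)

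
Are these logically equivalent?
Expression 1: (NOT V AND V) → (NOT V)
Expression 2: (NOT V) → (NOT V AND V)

No, Converse is not equivalent to original (counterexample: X=0, V=0, Y=0)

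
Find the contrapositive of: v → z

Contrapositive: NOT z → NOT v
Note: A statement and its contrapositive are logically equivalent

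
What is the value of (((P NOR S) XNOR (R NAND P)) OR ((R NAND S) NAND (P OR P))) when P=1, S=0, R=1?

Substituting: (((1 NOR 0) XNOR (1 NAND 1)) OR ((1 NAND 0) NAND (1 OR 1)))
= 1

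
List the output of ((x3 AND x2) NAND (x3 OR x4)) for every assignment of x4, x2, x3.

x4 | x2 | x3 | Output
---------------------
0 | 0 | 0 | 1
0 | 0 | 1 | 1
0 | 1 | 0 | 1
0 | 1 | 1 | 0
1 | 0 | 0 | 1
1 | 0 | 1 | 1
1 | 1 | 0 | 1
1 | 1 | 1 | 0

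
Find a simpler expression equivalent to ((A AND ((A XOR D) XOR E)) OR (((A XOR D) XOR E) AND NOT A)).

By distribution ((E AND v) OR (E AND NOT v) = E):
= ((A XOR D) XOR E)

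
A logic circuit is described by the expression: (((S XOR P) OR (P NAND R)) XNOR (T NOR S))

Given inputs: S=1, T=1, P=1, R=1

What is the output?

Substituting: (((1 XOR 1) OR (1 NAND 1)) XNOR (1 NOR 1))
= 1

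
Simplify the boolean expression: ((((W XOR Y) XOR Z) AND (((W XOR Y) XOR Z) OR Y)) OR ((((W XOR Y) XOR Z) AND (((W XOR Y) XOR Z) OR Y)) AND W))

By absorption (E OR (E AND v) = E) then absorption (E AND (E OR v) = E):
= ((W XOR Y) XOR Z)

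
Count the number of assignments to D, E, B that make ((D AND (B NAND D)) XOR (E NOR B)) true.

Satisfying assignments: (0,0,0), (1,1,0)
Count: 2 out of 8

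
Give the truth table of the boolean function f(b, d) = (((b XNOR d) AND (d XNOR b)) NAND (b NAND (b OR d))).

b | d | Output
--------------
0 | 0 | 0
0 | 1 | 1
1 | 0 | 1
1 | 1 | 1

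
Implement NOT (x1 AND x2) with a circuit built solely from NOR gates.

(((x1 NOR x1) NOR (x2 NOR x2)) NOR ((x1 NOR x1) NOR (x2 NOR x2)))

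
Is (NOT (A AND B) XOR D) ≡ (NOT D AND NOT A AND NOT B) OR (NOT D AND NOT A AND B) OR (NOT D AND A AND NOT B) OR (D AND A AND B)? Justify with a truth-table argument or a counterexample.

Yes, they are equivalent — the two output columns agree on all 8 assignments:
D | A | B | Expression 1 | Expression 2
---------------------------------------
0 | 0 | 0 | 1 | 1
0 | 0 | 1 | 1 | 1
0 | 1 | 0 | 1 | 1
0 | 1 | 1 | 0 | 0
1 | 0 | 0 | 0 | 0
1 | 0 | 1 | 0 | 0
1 | 1 | 0 | 0 | 0
1 | 1 | 1 | 1 | 1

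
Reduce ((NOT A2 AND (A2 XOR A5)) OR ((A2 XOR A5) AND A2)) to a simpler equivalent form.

By distribution ((E AND v) OR (E AND NOT v) = E):
= (A2 XOR A5)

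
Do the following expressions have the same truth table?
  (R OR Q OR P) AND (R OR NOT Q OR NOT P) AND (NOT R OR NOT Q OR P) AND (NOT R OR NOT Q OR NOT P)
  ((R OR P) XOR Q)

Yes, they are equivalent — the two output columns agree on all 8 assignments:
R | Q | P | Expression 1 | Expression 2
---------------------------------------
0 | 0 | 0 | 0 | 0
0 | 0 | 1 | 1 | 1
0 | 1 | 0 | 1 | 1
0 | 1 | 1 | 0 | 0
1 | 0 | 0 | 1 | 1
1 | 0 | 1 | 1 | 1
1 | 1 | 0 | 0 | 0
1 | 1 | 1 | 0 | 0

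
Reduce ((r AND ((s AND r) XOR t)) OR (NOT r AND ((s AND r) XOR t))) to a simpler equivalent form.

By distribution ((E AND v) OR (E AND NOT v) = E):
= ((s AND r) XOR t)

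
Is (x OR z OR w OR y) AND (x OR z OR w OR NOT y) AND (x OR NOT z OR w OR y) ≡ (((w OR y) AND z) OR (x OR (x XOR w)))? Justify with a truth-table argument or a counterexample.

Yes, they are equivalent — the two output columns agree on all 16 assignments:
x | z | w | y | Expression 1 | Expression 2
-------------------------------------------
0 | 0 | 0 | 0 | 0 | 0
0 | 0 | 0 | 1 | 0 | 0
0 | 0 | 1 | 0 | 1 | 1
0 | 0 | 1 | 1 | 1 | 1
0 | 1 | 0 | 0 | 0 | 0
0 | 1 | 0 | 1 | 1 | 1
0 | 1 | 1 | 0 | 1 | 1
0 | 1 | 1 | 1 | 1 | 1
1 | 0 | 0 | 0 | 1 | 1
1 | 0 | 0 | 1 | 1 | 1
1 | 0 | 1 | 0 | 1 | 1
1 | 0 | 1 | 1 | 1 | 1
1 | 1 | 0 | 0 | 1 | 1
1 | 1 | 0 | 1 | 1 | 1
1 | 1 | 1 | 0 | 1 | 1
1 | 1 | 1 | 1 | 1 | 1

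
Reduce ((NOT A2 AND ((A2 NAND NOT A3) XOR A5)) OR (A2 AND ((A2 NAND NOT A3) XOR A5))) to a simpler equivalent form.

By distribution ((E AND v) OR (E AND NOT v) = E):
= ((A2 NAND NOT A3) XOR A5)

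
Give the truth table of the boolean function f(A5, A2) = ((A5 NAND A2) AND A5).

A5 | A2 | Output
----------------
0 | 0 | 0
0 | 1 | 0
1 | 0 | 1
1 | 1 | 0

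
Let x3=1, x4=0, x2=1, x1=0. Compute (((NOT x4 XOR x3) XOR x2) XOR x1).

Substituting: (((NOT 0 XOR 1) XOR 1) XOR 0)
= 1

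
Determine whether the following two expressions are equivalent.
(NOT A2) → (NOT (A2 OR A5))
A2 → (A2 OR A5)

No, Inverse is not equivalent to original (counterexample: A1=0, A2=0, A5=1)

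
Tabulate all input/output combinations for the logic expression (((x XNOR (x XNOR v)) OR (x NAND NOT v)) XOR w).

v | x | w | Output
------------------
0 | 0 | 0 | 1
0 | 0 | 1 | 0
0 | 1 | 0 | 0
0 | 1 | 1 | 1
1 | 0 | 0 | 1
1 | 0 | 1 | 0
1 | 1 | 0 | 1
1 | 1 | 1 | 0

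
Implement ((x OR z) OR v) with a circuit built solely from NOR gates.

((((x NOR z) NOR (x NOR z)) NOR v) NOR (((x NOR z) NOR (x NOR z)) NOR v))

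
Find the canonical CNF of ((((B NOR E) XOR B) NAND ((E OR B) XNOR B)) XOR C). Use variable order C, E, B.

(C OR E OR B) AND (C OR E OR NOT B) AND (C OR NOT E OR NOT B) AND (NOT C OR NOT E OR B)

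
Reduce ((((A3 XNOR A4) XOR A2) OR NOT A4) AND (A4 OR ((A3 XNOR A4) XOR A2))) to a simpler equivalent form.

By distribution ((E OR v) AND (E OR NOT v) = E):
= ((A3 XNOR A4) XOR A2)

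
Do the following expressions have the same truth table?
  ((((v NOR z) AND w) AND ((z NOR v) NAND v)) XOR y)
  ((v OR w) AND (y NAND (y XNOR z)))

No. Counterexample: with y=0, z=0, w=0, v=1, Expression 1 = 0 but Expression 2 = 1.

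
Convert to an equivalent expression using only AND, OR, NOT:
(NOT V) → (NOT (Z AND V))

V OR (NOT (Z AND V))
(Implication elimination: A → B = NOT A OR B)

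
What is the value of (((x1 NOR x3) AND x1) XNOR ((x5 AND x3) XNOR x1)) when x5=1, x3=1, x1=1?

Substituting: (((1 NOR 1) AND 1) XNOR ((1 AND 1) XNOR 1))
= 0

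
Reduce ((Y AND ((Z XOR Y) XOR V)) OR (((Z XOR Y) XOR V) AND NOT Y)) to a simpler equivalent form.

By distribution ((E AND v) OR (E AND NOT v) = E):
= ((Z XOR Y) XOR V)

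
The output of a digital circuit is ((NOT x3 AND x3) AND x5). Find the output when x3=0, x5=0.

Substituting: ((NOT 0 AND 0) AND 0)
= 0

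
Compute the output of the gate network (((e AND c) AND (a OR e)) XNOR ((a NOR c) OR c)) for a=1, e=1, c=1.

Substituting: (((1 AND 1) AND (1 OR 1)) XNOR ((1 NOR 1) OR 1))
= 1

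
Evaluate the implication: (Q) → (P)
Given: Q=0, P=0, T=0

Antecedent (Q) = 0; consequent (P) = 0.
0 → 0 = 1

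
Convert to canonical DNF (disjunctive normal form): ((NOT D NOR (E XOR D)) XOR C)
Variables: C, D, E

(NOT C AND D AND E) OR (C AND NOT D AND NOT E) OR (C AND NOT D AND E) OR (C AND D AND NOT E)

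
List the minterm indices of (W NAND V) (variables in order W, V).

Σm(0, 1, 2) = (NOT W AND NOT V) OR (NOT W AND V) OR (W AND NOT V)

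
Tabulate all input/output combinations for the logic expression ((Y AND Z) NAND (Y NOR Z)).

Y | Z | Output
--------------
0 | 0 | 1
0 | 1 | 1
1 | 0 | 1
1 | 1 | 1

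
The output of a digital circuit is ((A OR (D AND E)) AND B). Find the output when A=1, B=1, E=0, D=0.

Substituting: ((1 OR (0 AND 0)) AND 1)
= 1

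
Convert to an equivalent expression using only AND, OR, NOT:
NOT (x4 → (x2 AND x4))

x4 AND NOT (x2 AND x4)
(Negated implication: NOT(A → B) = A AND NOT B)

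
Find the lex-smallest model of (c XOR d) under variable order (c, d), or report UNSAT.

c=0, d=1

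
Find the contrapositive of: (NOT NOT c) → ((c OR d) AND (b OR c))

Contrapositive: NOT ((c OR d) AND (b OR c)) → NOT c
Note: A statement and its contrapositive are logically equivalent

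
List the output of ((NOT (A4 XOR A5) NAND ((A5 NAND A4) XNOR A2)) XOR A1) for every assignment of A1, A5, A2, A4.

A1 | A5 | A2 | A4 | Output
--------------------------
0 | 0 | 0 | 0 | 1
0 | 0 | 0 | 1 | 1
0 | 0 | 1 | 0 | 0
0 | 0 | 1 | 1 | 1
0 | 1 | 0 | 0 | 1
0 | 1 | 0 | 1 | 0
0 | 1 | 1 | 0 | 1
0 | 1 | 1 | 1 | 1
1 | 0 | 0 | 0 | 0
1 | 0 | 0 | 1 | 0
1 | 0 | 1 | 0 | 1
1 | 0 | 1 | 1 | 0
1 | 1 | 0 | 0 | 0
1 | 1 | 0 | 1 | 1
1 | 1 | 1 | 0 | 0
1 | 1 | 1 | 1 | 0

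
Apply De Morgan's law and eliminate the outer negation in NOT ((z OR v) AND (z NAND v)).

NOT (z OR v) OR NOT (z NAND v)
De Morgan's: NOT(AND of terms) = OR of negations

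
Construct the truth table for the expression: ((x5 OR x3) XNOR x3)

x3 | x5 | Output
----------------
0 | 0 | 1
0 | 1 | 0
1 | 0 | 1
1 | 1 | 1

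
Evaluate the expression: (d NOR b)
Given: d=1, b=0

Substituting: (1 NOR 0)
= 0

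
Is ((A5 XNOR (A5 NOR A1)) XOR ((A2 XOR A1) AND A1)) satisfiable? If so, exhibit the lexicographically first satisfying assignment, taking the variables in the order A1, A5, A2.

A1=1, A5=0, A2=1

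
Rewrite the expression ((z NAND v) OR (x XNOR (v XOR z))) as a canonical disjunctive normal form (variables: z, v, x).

(NOT z AND NOT v AND NOT x) OR (NOT z AND NOT v AND x) OR (NOT z AND v AND NOT x) OR (NOT z AND v AND x) OR (z AND NOT v AND NOT x) OR (z AND NOT v AND x) OR (z AND v AND NOT x)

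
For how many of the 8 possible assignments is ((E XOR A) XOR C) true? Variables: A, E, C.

Satisfying assignments: (0,0,1), (0,1,0), (1,0,0), (1,1,1)
Count: 4 out of 8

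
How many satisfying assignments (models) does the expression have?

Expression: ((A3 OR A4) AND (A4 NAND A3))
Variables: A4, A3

Satisfying assignments: (0,1), (1,0)
Count: 2 out of 4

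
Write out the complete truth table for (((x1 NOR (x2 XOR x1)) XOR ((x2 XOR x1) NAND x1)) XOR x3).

x1 | x3 | x2 | Output
---------------------
0 | 0 | 0 | 0
0 | 0 | 1 | 1
0 | 1 | 0 | 1
0 | 1 | 1 | 0
1 | 0 | 0 | 0
1 | 0 | 1 | 1
1 | 1 | 0 | 1
1 | 1 | 1 | 0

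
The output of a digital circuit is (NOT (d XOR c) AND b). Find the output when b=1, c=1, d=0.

Substituting: (NOT (0 XOR 1) AND 1)
= 0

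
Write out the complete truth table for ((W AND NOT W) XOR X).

X | W | Output
--------------
0 | 0 | 0
0 | 1 | 0
1 | 0 | 1
1 | 1 | 1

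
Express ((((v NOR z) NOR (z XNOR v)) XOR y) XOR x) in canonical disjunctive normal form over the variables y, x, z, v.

(NOT y AND NOT x AND NOT z AND v) OR (NOT y AND NOT x AND z AND NOT v) OR (NOT y AND x AND NOT z AND NOT v) OR (NOT y AND x AND z AND v) OR (y AND NOT x AND NOT z AND NOT v) OR (y AND NOT x AND z AND v) OR (y AND x AND NOT z AND v) OR (y AND x AND z AND NOT v)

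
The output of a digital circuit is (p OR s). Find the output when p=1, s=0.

Substituting: (1 OR 0)
= 1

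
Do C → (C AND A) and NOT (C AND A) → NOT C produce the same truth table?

Yes, Contrapositive is always equivalent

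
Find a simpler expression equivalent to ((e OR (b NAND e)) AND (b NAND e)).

By absorption (E AND (E OR v) = E):
= (b NAND e)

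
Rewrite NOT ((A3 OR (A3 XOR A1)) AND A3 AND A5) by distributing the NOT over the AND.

NOT (A3 OR (A3 XOR A1)) OR NOT A3 OR NOT A5
De Morgan's: NOT(AND of terms) = OR of negations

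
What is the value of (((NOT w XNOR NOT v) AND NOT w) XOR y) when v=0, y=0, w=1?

Substituting: (((NOT 1 XNOR NOT 0) AND NOT 1) XOR 0)
= 0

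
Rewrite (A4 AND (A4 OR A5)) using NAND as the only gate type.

((A4 NAND ((A4 NAND A4) NAND (A5 NAND A5))) NAND (A4 NAND ((A4 NAND A4) NAND (A5 NAND A5))))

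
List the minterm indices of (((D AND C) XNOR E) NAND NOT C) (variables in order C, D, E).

Σm(1, 3, 4, 5, 6, 7) = (NOT C AND NOT D AND E) OR (NOT C AND D AND E) OR (C AND NOT D AND NOT E) OR (C AND NOT D AND E) OR (C AND D AND NOT E) OR (C AND D AND E)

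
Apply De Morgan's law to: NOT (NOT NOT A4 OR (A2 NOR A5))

NOT A4 AND NOT (A2 NOR A5)
De Morgan's: NOT(OR of terms) = AND of negations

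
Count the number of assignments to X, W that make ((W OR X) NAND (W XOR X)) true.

Satisfying assignments: (0,0), (1,1)
Count: 2 out of 4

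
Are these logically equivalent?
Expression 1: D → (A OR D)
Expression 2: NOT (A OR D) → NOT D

Yes, Contrapositive is always equivalent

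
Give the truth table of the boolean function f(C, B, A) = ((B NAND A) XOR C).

C | B | A | Output
------------------
0 | 0 | 0 | 1
0 | 0 | 1 | 1
0 | 1 | 0 | 1
0 | 1 | 1 | 0
1 | 0 | 0 | 0
1 | 0 | 1 | 0
1 | 1 | 0 | 0
1 | 1 | 1 | 1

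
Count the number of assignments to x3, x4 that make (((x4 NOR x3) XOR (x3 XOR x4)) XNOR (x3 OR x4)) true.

Satisfying assignments: (0,1), (1,0)
Count: 2 out of 4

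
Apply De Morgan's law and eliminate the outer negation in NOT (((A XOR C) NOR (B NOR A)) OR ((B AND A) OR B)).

NOT ((A XOR C) NOR (B NOR A)) AND NOT ((B AND A) OR B)
De Morgan's: NOT(OR of terms) = AND of negations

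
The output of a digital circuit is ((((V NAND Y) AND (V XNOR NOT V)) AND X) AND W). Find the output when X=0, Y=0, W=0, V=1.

Substituting: ((((1 NAND 0) AND (1 XNOR NOT 1)) AND 0) AND 0)
= 0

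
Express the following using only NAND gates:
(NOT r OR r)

(((r NAND r) NAND (r NAND r)) NAND (r NAND r))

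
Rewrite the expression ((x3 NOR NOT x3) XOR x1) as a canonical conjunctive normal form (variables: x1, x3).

(x1 OR x3) AND (x1 OR NOT x3)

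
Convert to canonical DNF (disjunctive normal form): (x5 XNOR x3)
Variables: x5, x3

(NOT x5 AND NOT x3) OR (x5 AND x3)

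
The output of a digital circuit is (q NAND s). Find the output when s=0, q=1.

Substituting: (1 NAND 0)
= 1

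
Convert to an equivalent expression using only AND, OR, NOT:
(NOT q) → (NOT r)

q OR (NOT r)
(Implication elimination: A → B = NOT A OR B)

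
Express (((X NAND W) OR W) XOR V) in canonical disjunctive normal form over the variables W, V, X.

(NOT W AND NOT V AND NOT X) OR (NOT W AND NOT V AND X) OR (W AND NOT V AND NOT X) OR (W AND NOT V AND X)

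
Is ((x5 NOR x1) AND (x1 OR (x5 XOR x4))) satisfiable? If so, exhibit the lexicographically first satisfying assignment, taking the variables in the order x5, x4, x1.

x5=0, x4=1, x1=0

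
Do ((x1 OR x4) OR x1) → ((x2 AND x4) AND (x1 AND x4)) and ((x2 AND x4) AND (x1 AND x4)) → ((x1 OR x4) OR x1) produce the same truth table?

No, Converse is not equivalent to original (counterexample: x2=0, x1=0, x4=1)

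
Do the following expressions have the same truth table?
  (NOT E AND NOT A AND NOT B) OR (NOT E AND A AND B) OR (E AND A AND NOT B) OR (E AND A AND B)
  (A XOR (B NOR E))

Yes, they are equivalent — the two output columns agree on all 8 assignments:
E | A | B | Expression 1 | Expression 2
---------------------------------------
0 | 0 | 0 | 1 | 1
0 | 0 | 1 | 0 | 0
0 | 1 | 0 | 0 | 0
0 | 1 | 1 | 1 | 1
1 | 0 | 0 | 0 | 0
1 | 0 | 1 | 0 | 0
1 | 1 | 0 | 1 | 1
1 | 1 | 1 | 1 | 1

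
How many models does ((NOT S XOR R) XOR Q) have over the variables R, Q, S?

Satisfying assignments: (0,0,0), (0,1,1), (1,0,1), (1,1,0)
Count: 4 out of 8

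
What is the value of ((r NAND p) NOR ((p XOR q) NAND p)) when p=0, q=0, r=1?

Substituting: ((1 NAND 0) NOR ((0 XOR 0) NAND 0))
= 0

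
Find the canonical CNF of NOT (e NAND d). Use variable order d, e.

(d OR e) AND (d OR NOT e) AND (NOT d OR e)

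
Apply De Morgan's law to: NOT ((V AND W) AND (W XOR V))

NOT (V AND W) OR NOT (W XOR V)
De Morgan's: NOT(AND of terms) = OR of negations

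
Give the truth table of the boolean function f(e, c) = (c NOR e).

e | c | Output
--------------
0 | 0 | 1
0 | 1 | 0
1 | 0 | 0
1 | 1 | 0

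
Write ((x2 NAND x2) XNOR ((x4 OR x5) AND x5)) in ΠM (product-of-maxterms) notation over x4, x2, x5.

ΠM(0, 3, 4, 7) = (x4 OR x2 OR x5) AND (x4 OR NOT x2 OR NOT x5) AND (NOT x4 OR x2 OR x5) AND (NOT x4 OR NOT x2 OR NOT x5)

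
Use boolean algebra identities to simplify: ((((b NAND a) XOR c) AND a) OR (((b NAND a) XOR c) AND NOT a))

By distribution ((E AND v) OR (E AND NOT v) = E):
= ((b NAND a) XOR c)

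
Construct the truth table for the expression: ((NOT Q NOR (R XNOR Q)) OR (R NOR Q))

Q | R | Output
--------------
0 | 0 | 1
0 | 1 | 0
1 | 0 | 1
1 | 1 | 0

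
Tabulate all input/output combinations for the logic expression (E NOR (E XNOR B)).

B | E | Output
--------------
0 | 0 | 0
0 | 1 | 0
1 | 0 | 1
1 | 1 | 0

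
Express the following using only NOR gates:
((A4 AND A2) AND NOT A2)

((((A4 NOR A4) NOR (A2 NOR A2)) NOR ((A4 NOR A4) NOR (A2 NOR A2))) NOR ((A2 NOR A2) NOR (A2 NOR A2)))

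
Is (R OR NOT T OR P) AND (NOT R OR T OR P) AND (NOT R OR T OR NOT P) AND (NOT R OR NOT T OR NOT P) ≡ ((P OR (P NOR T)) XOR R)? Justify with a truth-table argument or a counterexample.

Yes, they are equivalent — the two output columns agree on all 8 assignments:
R | T | P | Expression 1 | Expression 2
---------------------------------------
0 | 0 | 0 | 1 | 1
0 | 0 | 1 | 1 | 1
0 | 1 | 0 | 0 | 0
0 | 1 | 1 | 1 | 1
1 | 0 | 0 | 0 | 0
1 | 0 | 1 | 0 | 0
1 | 1 | 0 | 1 | 1
1 | 1 | 1 | 0 | 0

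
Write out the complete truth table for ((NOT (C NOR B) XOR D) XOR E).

D | C | B | E | Output
----------------------
0 | 0 | 0 | 0 | 0
0 | 0 | 0 | 1 | 1
0 | 0 | 1 | 0 | 1
0 | 0 | 1 | 1 | 0
0 | 1 | 0 | 0 | 1
0 | 1 | 0 | 1 | 0
0 | 1 | 1 | 0 | 1
0 | 1 | 1 | 1 | 0
1 | 0 | 0 | 0 | 1
1 | 0 | 0 | 1 | 0
1 | 0 | 1 | 0 | 0
1 | 0 | 1 | 1 | 1
1 | 1 | 0 | 0 | 0
1 | 1 | 0 | 1 | 1
1 | 1 | 1 | 0 | 0
1 | 1 | 1 | 1 | 1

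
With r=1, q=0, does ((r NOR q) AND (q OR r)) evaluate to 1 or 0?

Substituting: ((1 NOR 0) AND (0 OR 1))
= 0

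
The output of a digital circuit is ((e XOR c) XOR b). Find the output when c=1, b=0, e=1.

Substituting: ((1 XOR 1) XOR 0)
= 0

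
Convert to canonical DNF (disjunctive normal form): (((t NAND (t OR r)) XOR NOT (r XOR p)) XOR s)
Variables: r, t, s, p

(NOT r AND NOT t AND NOT s AND p) OR (NOT r AND NOT t AND s AND NOT p) OR (NOT r AND t AND NOT s AND NOT p) OR (NOT r AND t AND s AND p) OR (r AND NOT t AND NOT s AND NOT p) OR (r AND NOT t AND s AND p) OR (r AND t AND NOT s AND p) OR (r AND t AND s AND NOT p)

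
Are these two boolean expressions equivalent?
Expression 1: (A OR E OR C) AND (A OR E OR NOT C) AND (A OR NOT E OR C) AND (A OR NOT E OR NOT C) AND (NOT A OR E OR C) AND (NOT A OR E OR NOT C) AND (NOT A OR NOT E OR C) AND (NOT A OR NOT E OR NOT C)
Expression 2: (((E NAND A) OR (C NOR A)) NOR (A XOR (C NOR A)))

Yes, they are equivalent — the two output columns agree on all 8 assignments:
A | E | C | Expression 1 | Expression 2
---------------------------------------
0 | 0 | 0 | 0 | 0
0 | 0 | 1 | 0 | 0
0 | 1 | 0 | 0 | 0
0 | 1 | 1 | 0 | 0
1 | 0 | 0 | 0 | 0
1 | 0 | 1 | 0 | 0
1 | 1 | 0 | 0 | 0
1 | 1 | 1 | 0 | 0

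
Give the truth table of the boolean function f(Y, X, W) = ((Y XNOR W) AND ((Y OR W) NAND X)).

Y | X | W | Output
------------------
0 | 0 | 0 | 1
0 | 0 | 1 | 0
0 | 1 | 0 | 1
0 | 1 | 1 | 0
1 | 0 | 0 | 0
1 | 0 | 1 | 1
1 | 1 | 0 | 0
1 | 1 | 1 | 0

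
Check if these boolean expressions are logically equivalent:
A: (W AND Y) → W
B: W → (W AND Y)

No, Converse is not equivalent to original (counterexample: W=1, Y=0)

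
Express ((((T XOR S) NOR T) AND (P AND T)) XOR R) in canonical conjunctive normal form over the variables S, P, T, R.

(S OR P OR T OR R) AND (S OR P OR NOT T OR R) AND (S OR NOT P OR T OR R) AND (S OR NOT P OR NOT T OR R) AND (NOT S OR P OR T OR R) AND (NOT S OR P OR NOT T OR R) AND (NOT S OR NOT P OR T OR R) AND (NOT S OR NOT P OR NOT T OR R)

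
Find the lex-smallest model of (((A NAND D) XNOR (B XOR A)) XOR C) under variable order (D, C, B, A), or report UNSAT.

D=0, C=0, B=0, A=1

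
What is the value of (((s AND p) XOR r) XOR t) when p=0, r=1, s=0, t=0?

Substituting: (((0 AND 0) XOR 1) XOR 0)
= 1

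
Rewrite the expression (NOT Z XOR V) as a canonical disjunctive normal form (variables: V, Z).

(NOT V AND NOT Z) OR (V AND Z)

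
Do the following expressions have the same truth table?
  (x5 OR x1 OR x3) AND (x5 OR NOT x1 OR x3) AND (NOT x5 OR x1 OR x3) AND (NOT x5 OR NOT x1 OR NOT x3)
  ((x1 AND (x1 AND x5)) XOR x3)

Yes, they are equivalent — the two output columns agree on all 8 assignments:
x5 | x1 | x3 | Expression 1 | Expression 2
------------------------------------------
0 | 0 | 0 | 0 | 0
0 | 0 | 1 | 1 | 1
0 | 1 | 0 | 0 | 0
0 | 1 | 1 | 1 | 1
1 | 0 | 0 | 0 | 0
1 | 0 | 1 | 1 | 1
1 | 1 | 0 | 1 | 1
1 | 1 | 1 | 0 | 0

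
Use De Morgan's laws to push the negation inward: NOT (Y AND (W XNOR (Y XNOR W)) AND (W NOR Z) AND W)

NOT Y OR NOT (W XNOR (Y XNOR W)) OR NOT (W NOR Z) OR NOT W
De Morgan's: NOT(AND of terms) = OR of negations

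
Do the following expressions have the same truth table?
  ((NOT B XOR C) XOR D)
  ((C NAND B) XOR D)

No. Counterexample: with B=0, C=1, D=0, Expression 1 = 0 but Expression 2 = 1.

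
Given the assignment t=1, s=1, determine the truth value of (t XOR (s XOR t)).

Substituting: (1 XOR (1 XOR 1))
= 1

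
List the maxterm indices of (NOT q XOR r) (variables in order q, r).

ΠM(1, 2) = (q OR NOT r) AND (NOT q OR r)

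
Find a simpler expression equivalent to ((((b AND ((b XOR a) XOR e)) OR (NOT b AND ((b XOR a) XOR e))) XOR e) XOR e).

By XOR self-cancellation ((E XOR v) XOR v = E) then distribution ((E AND v) OR (E AND NOT v) = E):
= ((b XOR a) XOR e)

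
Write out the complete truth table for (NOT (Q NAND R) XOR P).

R | P | Q | Output
------------------
0 | 0 | 0 | 0
0 | 0 | 1 | 0
0 | 1 | 0 | 1
0 | 1 | 1 | 1
1 | 0 | 0 | 0
1 | 0 | 1 | 1
1 | 1 | 0 | 1
1 | 1 | 1 | 0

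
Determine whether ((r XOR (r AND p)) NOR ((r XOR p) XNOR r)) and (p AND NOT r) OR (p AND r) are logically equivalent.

Yes, they are equivalent — the two output columns agree on all 4 assignments:
p | r | Expression 1 | Expression 2
-----------------------------------
0 | 0 | 0 | 0
0 | 1 | 0 | 0
1 | 0 | 1 | 1
1 | 1 | 1 | 1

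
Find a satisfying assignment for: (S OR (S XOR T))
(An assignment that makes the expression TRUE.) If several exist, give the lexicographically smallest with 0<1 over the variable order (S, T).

S=0, T=1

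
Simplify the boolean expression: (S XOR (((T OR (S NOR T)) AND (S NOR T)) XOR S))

By XOR self-cancellation ((E XOR v) XOR v = E) then absorption (E AND (E OR v) = E):
= (S NOR T)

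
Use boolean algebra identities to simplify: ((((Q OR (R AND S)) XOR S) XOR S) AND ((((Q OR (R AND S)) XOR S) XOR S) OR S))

By absorption (E AND (E OR v) = E) then XOR self-cancellation ((E XOR v) XOR v = E):
= (Q OR (R AND S))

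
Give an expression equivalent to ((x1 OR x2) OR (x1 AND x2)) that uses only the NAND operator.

((((x1 NAND x1) NAND (x2 NAND x2)) NAND ((x1 NAND x1) NAND (x2 NAND x2))) NAND (((x1 NAND x2) NAND (x1 NAND x2)) NAND ((x1 NAND x2) NAND (x1 NAND x2))))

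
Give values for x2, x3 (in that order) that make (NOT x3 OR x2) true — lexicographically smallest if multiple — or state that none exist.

x2=0, x3=0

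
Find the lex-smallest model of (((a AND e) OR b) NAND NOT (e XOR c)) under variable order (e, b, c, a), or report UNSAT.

e=0, b=0, c=0, a=0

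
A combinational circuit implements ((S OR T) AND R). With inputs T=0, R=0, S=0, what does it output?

Substituting: ((0 OR 0) AND 0)
= 0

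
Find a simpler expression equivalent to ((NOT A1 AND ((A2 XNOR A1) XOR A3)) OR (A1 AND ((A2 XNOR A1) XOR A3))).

By distribution ((E AND v) OR (E AND NOT v) = E):
= ((A2 XNOR A1) XOR A3)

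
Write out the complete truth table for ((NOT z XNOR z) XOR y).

z | y | Output
--------------
0 | 0 | 0
0 | 1 | 1
1 | 0 | 0
1 | 1 | 1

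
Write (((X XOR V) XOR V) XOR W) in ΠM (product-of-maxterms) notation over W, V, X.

ΠM(0, 2, 5, 7) = (W OR V OR X) AND (W OR NOT V OR X) AND (NOT W OR V OR NOT X) AND (NOT W OR NOT V OR NOT X)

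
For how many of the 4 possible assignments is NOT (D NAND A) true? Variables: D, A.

Satisfying assignments: (1,1)
Count: 1 out of 4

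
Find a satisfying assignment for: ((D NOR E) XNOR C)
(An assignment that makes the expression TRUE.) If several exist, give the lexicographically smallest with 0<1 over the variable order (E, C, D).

E=0, C=0, D=1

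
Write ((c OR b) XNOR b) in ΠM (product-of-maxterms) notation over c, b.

ΠM(2) = (NOT c OR b)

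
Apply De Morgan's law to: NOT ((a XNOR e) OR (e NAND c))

NOT (a XNOR e) AND NOT (e NAND c)
De Morgan's: NOT(OR of terms) = AND of negations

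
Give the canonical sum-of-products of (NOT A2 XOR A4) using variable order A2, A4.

Σm(0, 3) = (NOT A2 AND NOT A4) OR (A2 AND A4)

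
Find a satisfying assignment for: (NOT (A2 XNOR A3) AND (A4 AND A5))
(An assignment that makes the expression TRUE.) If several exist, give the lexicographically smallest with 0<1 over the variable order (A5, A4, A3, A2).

A5=1, A4=1, A3=0, A2=1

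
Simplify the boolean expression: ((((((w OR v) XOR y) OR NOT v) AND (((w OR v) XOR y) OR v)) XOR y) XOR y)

By XOR self-cancellation ((E XOR v) XOR v = E) then distribution ((E OR v) AND (E OR NOT v) = E):
= ((w OR v) XOR y)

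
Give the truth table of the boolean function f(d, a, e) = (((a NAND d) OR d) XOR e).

d | a | e | Output
------------------
0 | 0 | 0 | 1
0 | 0 | 1 | 0
0 | 1 | 0 | 1
0 | 1 | 1 | 0
1 | 0 | 0 | 1
1 | 0 | 1 | 0
1 | 1 | 0 | 1
1 | 1 | 1 | 0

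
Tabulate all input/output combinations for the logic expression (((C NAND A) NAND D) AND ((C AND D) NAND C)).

A | C | D | Output
------------------
0 | 0 | 0 | 1
0 | 0 | 1 | 0
0 | 1 | 0 | 1
0 | 1 | 1 | 0
1 | 0 | 0 | 1
1 | 0 | 1 | 0
1 | 1 | 0 | 1
1 | 1 | 1 | 0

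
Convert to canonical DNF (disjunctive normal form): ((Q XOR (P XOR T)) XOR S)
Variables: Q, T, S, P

(NOT Q AND NOT T AND NOT S AND P) OR (NOT Q AND NOT T AND S AND NOT P) OR (NOT Q AND T AND NOT S AND NOT P) OR (NOT Q AND T AND S AND P) OR (Q AND NOT T AND NOT S AND NOT P) OR (Q AND NOT T AND S AND P) OR (Q AND T AND NOT S AND P) OR (Q AND T AND S AND NOT P)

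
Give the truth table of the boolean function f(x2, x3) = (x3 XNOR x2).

x2 | x3 | Output
----------------
0 | 0 | 1
0 | 1 | 0
1 | 0 | 0
1 | 1 | 1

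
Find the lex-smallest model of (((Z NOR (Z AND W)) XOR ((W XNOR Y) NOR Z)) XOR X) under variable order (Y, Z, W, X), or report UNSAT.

Y=0, Z=0, W=0, X=0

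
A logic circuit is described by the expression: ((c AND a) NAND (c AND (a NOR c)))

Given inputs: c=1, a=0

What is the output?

Substituting: ((1 AND 0) NAND (1 AND (0 NOR 1)))
= 1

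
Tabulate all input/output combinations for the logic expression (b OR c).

c | b | Output
--------------
0 | 0 | 0
0 | 1 | 1
1 | 0 | 1
1 | 1 | 1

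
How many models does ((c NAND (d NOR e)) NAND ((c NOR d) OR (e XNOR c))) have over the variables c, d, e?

Satisfying assignments: (0,1,1), (1,0,0), (1,1,0)
Count: 3 out of 8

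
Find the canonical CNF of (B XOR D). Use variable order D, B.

(D OR B) AND (NOT D OR NOT B)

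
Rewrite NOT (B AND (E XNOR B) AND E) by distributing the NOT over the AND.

NOT B OR NOT (E XNOR B) OR NOT E
De Morgan's: NOT(AND of terms) = OR of negations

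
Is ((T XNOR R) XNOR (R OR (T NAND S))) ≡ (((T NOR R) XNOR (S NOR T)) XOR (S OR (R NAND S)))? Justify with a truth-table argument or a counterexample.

No. Counterexample: with R=0, S=0, T=0, Expression 1 = 1 but Expression 2 = 0.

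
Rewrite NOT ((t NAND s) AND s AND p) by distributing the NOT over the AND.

NOT (t NAND s) OR NOT s OR NOT p
De Morgan's: NOT(AND of terms) = OR of negations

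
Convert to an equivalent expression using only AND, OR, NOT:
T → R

NOT T OR R
(Implication elimination: A → B = NOT A OR B)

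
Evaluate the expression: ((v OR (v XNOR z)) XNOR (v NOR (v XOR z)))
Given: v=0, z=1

Substituting: ((0 OR (0 XNOR 1)) XNOR (0 NOR (0 XOR 1)))
= 1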